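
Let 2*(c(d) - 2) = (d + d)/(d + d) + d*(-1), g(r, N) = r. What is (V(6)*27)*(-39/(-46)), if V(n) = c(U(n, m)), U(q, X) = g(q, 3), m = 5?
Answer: -1053/92 ≈ -11.446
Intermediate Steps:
U(q, X) = q
c(d) = 5/2 - d/2 (c(d) = 2 + ((d + d)/(d + d) + d*(-1))/2 = 2 + ((2*d)/((2*d)) - d)/2 = 2 + ((2*d)*(1/(2*d)) - d)/2 = 2 + (1 - d)/2 = 2 + (1/2 - d/2) = 5/2 - d/2)
V(n) = 5/2 - n/2
(V(6)*27)*(-39/(-46)) = ((5/2 - 1/2*6)*27)*(-39/(-46)) = ((5/2 - 3)*27)*(-39*(-1/46)) = -1/2*27*(39/46) = -27/2*39/46 = -1053/92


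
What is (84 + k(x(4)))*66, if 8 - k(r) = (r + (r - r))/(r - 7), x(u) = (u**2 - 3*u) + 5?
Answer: 5775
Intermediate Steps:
x(u) = 5 + u**2 - 3*u
k(r) = 8 - r/(-7 + r) (k(r) = 8 - (r + (r - r))/(r - 7) = 8 - (r + 0)/(-7 + r) = 8 - r/(-7 + r))
(84 + k(x(4)))*66 = (84 + 7*(-8 + (5 + 4**2 - 3*4))/(-7 + (5 + 4**2 - 3*4)))*66 = (84 + 7*(-8 + (5 + 16 - 12))/(-7 + (5 + 16 - 12)))*66 = (84 + 7*(-8 + 9)/(-7 + 9))*66 = (84 + 7*1/2)*66 = (84 + 7*(1/2)*1)*66 = (84 + 7/2)*66 = (175/2)*66 = 5775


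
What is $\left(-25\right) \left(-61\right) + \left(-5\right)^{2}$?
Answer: $1550$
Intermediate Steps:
$\left(-25\right) \left(-61\right) + \left(-5\right)^{2} = 1525 + 25 = 1550$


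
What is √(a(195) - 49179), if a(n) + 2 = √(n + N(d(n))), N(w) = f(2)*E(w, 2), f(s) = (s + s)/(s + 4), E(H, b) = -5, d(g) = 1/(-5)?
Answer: √(-442629 + 15*√69)/3 ≈ 221.74*I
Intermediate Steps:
d(g) = -⅕
f(s) = 2*s/(4 + s) (f(s) = (2*s)/(4 + s) = 2*s/(4 + s))
N(w) = -10/3 (N(w) = (2*2/(4 + 2))*(-5) = (2*2/6)*(-5) = (2*2*(⅙))*(-5) = (⅔)*(-5) = -10/3)
a(n) = -2 + √(-10/3 + n) (a(n) = -2 + √(n - 10/3) = -2 + √(-10/3 + n))
√(a(195) - 49179) = √((-2 + √(-30 + 9*195)/3) - 49179) = √((-2 + √(-30 + 1755)/3) - 49179) = √((-2 + √1725/3) - 49179) = √((-2 + (5*√69)/3) - 49179) = √((-2 + 5*√69/3) - 49179) = √(-49181 + 5*√69/3)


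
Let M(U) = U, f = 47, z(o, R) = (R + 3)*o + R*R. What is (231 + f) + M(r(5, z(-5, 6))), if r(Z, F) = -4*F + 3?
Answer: 317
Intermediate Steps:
z(o, R) = R**2 + o*(3 + R) (z(o, R) = (3 + R)*o + R**2 = o*(3 + R) + R**2 = R**2 + o*(3 + R))
r(Z, F) = 3 - 4*F
(231 + f) + M(r(5, z(-5, 6))) = (231 + 47) + (3 - 4*(6**2 + 3*(-5) + 6*(-5))) = 278 + (3 - 4*(36 - 15 - 30)) = 278 + (3 - 4*(-9)) = 278 + (3 + 36) = 278 + 39 = 317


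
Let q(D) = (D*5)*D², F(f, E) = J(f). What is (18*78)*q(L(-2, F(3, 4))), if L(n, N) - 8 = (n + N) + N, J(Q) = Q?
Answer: 12130560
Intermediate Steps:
F(f, E) = f
L(n, N) = 8 + n + 2*N (L(n, N) = 8 + ((n + N) + N) = 8 + ((N + n) + N) = 8 + (n + 2*N) = 8 + n + 2*N)
q(D) = 5*D³ (q(D) = (5*D)*D² = 5*D³)
(18*78)*q(L(-2, F(3, 4))) = (18*78)*(5*(8 - 2 + 2*3)³) = 1404*(5*(8 - 2 + 6)³) = 1404*(5*12³) = 1404*(5*1728) = 1404*8640 = 12130560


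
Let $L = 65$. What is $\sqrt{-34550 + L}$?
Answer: $11 i \sqrt{285} \approx 185.7 i$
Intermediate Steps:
$\sqrt{-34550 + L} = \sqrt{-34550 + 65} = \sqrt{-34485} = 11 i \sqrt{285}$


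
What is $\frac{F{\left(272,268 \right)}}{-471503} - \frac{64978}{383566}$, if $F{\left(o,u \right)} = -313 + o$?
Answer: $- \frac{15310797864}{90426259849} \approx -0.16932$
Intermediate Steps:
$\frac{F{\left(272,268 \right)}}{-471503} - \frac{64978}{383566} = \frac{-313 + 272}{-471503} - \frac{64978}{383566} = \left(-41\right) \left(- \frac{1}{471503}\right) - \frac{32489}{191783} = \frac{41}{471503} - \frac{32489}{191783} = - \frac{15310797864}{90426259849}$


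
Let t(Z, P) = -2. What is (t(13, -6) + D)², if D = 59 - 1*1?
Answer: 3136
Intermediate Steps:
D = 58 (D = 59 - 1 = 58)
(t(13, -6) + D)² = (-2 + 58)² = 56² = 3136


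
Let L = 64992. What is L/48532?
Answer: 16248/12133 ≈ 1.3392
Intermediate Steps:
L/48532 = 64992/48532 = 64992*(1/48532) = 16248/12133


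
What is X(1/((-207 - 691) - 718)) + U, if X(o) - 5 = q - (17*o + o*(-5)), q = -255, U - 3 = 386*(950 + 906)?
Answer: 289332279/404 ≈ 7.1617e+5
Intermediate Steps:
U = 716419 (U = 3 + 386*(950 + 906) = 3 + 386*1856 = 3 + 716416 = 716419)
X(o) = -250 - 12*o (X(o) = 5 + (-255 - (17*o + o*(-5))) = 5 + (-255 - (17*o - 5*o)) = 5 + (-255 - 12*o) = -250 - 12*o)
X(1/((-207 - 691) - 718)) + U = (-250 - 12/((-207 - 691) - 718)) + 716419 = (-250 - 12/(-898 - 718)) + 716419 = (-250 - 12/(-1616)) + 716419 = (-250 - 12*(-1/1616)) + 716419 = (-250 + 3/404) + 716419 = -100997/404 + 716419 = 289332279/404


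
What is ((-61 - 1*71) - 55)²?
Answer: 34969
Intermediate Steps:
((-61 - 1*71) - 55)² = ((-61 - 71) - 55)² = (-132 - 55)² = (-187)² = 34969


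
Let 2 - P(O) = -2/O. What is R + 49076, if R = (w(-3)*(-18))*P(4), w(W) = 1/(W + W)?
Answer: 98167/2 ≈ 49084.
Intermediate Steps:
w(W) = 1/(2*W)
P(O) = 2 + 2/O (P(O) = 2 - (-2)/O = 2 + 2/O)
R = 15/2 (R = (((½)/(-3))*(-18))*(2 + 2/4) = (((½)*(-⅓))*(-18))*(2 + 2*(¼)) = (-⅙*(-18))*(2 + ½) = 3*(5/2) = 15/2 ≈ 7.5000)
R + 49076 = 15/2 + 49076 = 98167/2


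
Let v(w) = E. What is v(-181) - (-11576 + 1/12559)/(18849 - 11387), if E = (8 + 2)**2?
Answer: 9516908783/93715258 ≈ 101.55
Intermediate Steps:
E = 100 (E = 10**2 = 100)
v(w) = 100
v(-181) - (-11576 + 1/12559)/(18849 - 11387) = 100 - (-11576 + 1/12559)/(18849 - 11387) = 100 - (-11576 + 1/12559)/7462 = 100 - (-145382983)/(12559*7462) = 100 - 1*(-145382983/93715258) = 100 + 145382983/93715258 = 9516908783/93715258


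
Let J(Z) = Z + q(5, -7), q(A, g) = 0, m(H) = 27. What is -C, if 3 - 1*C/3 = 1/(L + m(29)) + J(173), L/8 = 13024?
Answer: 53151693/104219 ≈ 510.00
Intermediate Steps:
L = 104192 (L = 8*13024 = 104192)
J(Z) = Z (J(Z) = Z + 0 = Z)
C = -53151693/104219 (C = 9 - 3*(1/(104192 + 27) + 173) = 9 - 3*(1/104219 + 173) = 9 - 3*18029888/104219 = 9 - 54089664/104219 = -53151693/104219 ≈ -510.00)
-C = -1*(-53151693/104219) = 53151693/104219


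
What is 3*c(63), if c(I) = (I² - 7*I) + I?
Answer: 10773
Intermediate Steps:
c(I) = I² - 6*I
3*c(63) = 3*(63*(-6 + 63)) = 3*(63*57) = 3*3591 = 10773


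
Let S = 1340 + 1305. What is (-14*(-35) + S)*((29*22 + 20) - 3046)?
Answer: -7486380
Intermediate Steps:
S = 2645
(-14*(-35) + S)*((29*22 + 20) - 3046) = (-14*(-35) + 2645)*((29*22 + 20) - 3046) = (490 + 2645)*((638 + 20) - 3046) = 3135*(658 - 3046) = 3135*(-2388) = -7486380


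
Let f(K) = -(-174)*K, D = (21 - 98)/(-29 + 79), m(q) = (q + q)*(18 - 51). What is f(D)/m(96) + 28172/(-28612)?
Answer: -32354341/34334400 ≈ -0.94233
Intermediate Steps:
m(q) = -66*q (m(q) = (2*q)*(-33) = -66*q)
D = -77/50 ≈ -1.5400
f(K) = 174*K
f(D)/m(96) + 28172/(-28612) = (174*(-77/50))/((-66*96)) + 28172/(-28612) = -6699/25/(-6336) + 28172*(-1/28612) = -6699/25*(-1/6336) - 7043/7153 = 203/4800 - 7043/7153 = -32354341/34334400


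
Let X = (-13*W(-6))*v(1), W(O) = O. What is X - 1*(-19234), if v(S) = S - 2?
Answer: 19156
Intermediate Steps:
v(S) = -2 + S
X = -78 (X = (-13*(-6))*(-2 + 1) = 78*(-1) = -78)
X - 1*(-19234) = -78 - 1*(-19234) = -78 + 19234 = 19156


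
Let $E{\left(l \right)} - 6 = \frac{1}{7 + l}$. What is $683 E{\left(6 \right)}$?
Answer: $\frac{53957}{13} \approx 4150.5$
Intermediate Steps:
$E{\left(l \right)} = 6 + \frac{1}{7 + l}$
$683 E{\left(6 \right)} = 683 \frac{43 + 6 \cdot 6}{7 + 6} = 683 \frac{43 + 36}{13} = 683 \cdot \frac{1}{13} \cdot 79 = 683 \cdot \frac{79}{13} = \frac{53957}{13}$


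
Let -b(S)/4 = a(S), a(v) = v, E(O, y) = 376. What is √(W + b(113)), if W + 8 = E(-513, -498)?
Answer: 2*I*√21 ≈ 9.1651*I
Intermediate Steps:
b(S) = -4*S
W = 368 (W = -8 + 376 = 368)
√(W + b(113)) = √(368 - 4*113) = √(368 - 452) = √(-84) = 2*I*√21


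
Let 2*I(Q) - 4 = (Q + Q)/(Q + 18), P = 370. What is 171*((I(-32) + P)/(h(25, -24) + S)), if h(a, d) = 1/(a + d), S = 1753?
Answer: 224010/6139 ≈ 36.490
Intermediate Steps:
I(Q) = 2 + Q/(18 + Q) (I(Q) = 2 + ((Q + Q)/(Q + 18))/2 = 2 + ((2*Q)/(18 + Q))/2 = 2 + (2*Q/(18 + Q))/2 = 2 + Q/(18 + Q))
171*((I(-32) + P)/(h(25, -24) + S)) = 171*((3*(12 - 32)/(18 - 32) + 370)/(1/(25 - 24) + 1753)) = 171*((3*(-20)/(-14) + 370)/(1/1 + 1753)) = 171*((3*(-1/14)*(-20) + 370)/(1 + 1753)) = 171*((30/7 + 370)/1754) = 171*((2620/7)*(1/1754)) = 171*(1310/6139) = 224010/6139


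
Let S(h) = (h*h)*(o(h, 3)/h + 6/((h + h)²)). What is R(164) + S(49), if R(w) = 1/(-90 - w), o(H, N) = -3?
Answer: -18479/127 ≈ -145.50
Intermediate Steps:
S(h) = h²*(-3/h + 3/(2*h²)) (S(h) = (h*h)*(-3/h + 6/((h + h)²)) = h²*(-3/h + 6/((2*h)²)) = h²*(-3/h + 6/((4*h²))) = h²*(-3/h + 6*(1/(4*h²))) = h²*(-3/h + 3/(2*h²)))
R(164) + S(49) = -1/(90 + 164) + (3/2 - 3*49) = -1/254 + (3/2 - 147) = -1*1/254 - 291/2 = -1/254 - 291/2 = -18479/127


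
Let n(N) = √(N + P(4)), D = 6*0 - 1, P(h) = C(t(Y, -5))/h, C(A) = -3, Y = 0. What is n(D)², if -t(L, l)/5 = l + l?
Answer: -7/4 ≈ -1.7500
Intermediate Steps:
t(L, l) = -10*l (t(L, l) = -5*(l + l) = -10*l)
P(h) = -3/h
D = -1 (D = 0 - 1 = -1)
n(N) = √(-¾ + N) (n(N) = √(N - 3/4) = √(N - 3*¼) = √(N - ¾) = √(-¾ + N))
n(D)² = (√(-3 + 4*(-1))/2)² = (√(-3 - 4)/2)² = (√(-7)/2)² = ((I*√7)/2)² = (I*√7/2)² = -7/4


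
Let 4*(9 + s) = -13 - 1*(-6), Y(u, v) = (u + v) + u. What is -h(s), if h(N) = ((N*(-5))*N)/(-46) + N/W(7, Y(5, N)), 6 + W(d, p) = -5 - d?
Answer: -87161/6624 ≈ -13.158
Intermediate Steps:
Y(u, v) = v + 2*u
W(d, p) = -11 - d (W(d, p) = -6 + (-5 - d) = -11 - d)
s = -43/4 (s = -9 + (-13 - 1*(-6))/4 = -9 + (-13 + 6)/4 = -9 + (1/4)*(-7) = -9 - 7/4 = -43/4 ≈ -10.750)
h(N) = -N/18 + 5*N**2/46 (h(N) = ((N*(-5))*N)/(-46) + N/(-11 - 1*7) = ((-5*N)*N)*(-1/46) + N/(-11 - 7) = -5*N**2*(-1/46) + N/(-18) = 5*N**2/46 + N*(-1/18) = 5*N**2/46 - N/18 = -N/18 + 5*N**2/46)
-h(s) = -(-43)*(-23 + 45*(-43/4))/(414*4) = -(-43)*(-23 - 1935/4)/(414*4) = -(-43)*(-2027)/(414*4*4) = -1*87161/6624 = -87161/6624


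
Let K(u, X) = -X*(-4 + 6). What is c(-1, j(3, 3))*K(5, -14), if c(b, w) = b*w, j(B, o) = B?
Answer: -84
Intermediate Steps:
K(u, X) = -2*X (K(u, X) = -X*2 = -2*X)
c(-1, j(3, 3))*K(5, -14) = (-1*3)*(-2*(-14)) = -3*28 = -84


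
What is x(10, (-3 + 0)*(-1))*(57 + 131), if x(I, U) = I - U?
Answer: 1316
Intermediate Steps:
x(10, (-3 + 0)*(-1))*(57 + 131) = (10 - (-3 + 0)*(-1))*(57 + 131) = (10 - (-3)*(-1))*188 = (10 - 1*3)*188 = (10 - 3)*188 = 7*188 = 1316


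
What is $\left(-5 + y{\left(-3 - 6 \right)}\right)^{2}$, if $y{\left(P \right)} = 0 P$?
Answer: $25$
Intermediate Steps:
$y{\left(P \right)} = 0$
$\left(-5 + y{\left(-3 - 6 \right)}\right)^{2} = \left(-5 + 0\right)^{2} = \left(-5\right)^{2} = 25$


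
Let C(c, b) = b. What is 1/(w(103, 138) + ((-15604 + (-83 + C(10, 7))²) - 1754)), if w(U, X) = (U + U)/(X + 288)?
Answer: -213/2466863 ≈ -8.6344e-5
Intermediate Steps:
w(U, X) = 2*U/(288 + X) (w(U, X) = (2*U)/(288 + X) = 2*U/(288 + X))
1/(w(103, 138) + ((-15604 + (-83 + C(10, 7))²) - 1754)) = 1/(2*103/(288 + 138) + ((-15604 + (-83 + 7)²) - 1754)) = 1/(2*103/426 + ((-15604 + (-76)²) - 1754)) = 1/(2*103*(1/426) + ((-15604 + 5776) - 1754)) = 1/(103/213 + (-9828 - 1754)) = 1/(103/213 - 11582) = 1/(-2466863/213) = -213/2466863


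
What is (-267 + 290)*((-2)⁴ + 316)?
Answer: 7636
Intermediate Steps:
(-267 + 290)*((-2)⁴ + 316) = 23*(16 + 316) = 23*332 = 7636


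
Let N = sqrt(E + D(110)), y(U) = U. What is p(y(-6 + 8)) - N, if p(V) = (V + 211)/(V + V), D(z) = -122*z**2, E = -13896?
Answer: 213/4 - 4*I*sqrt(93131) ≈ 53.25 - 1220.7*I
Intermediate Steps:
p(V) = (211 + V)/(2*V) (p(V) = (211 + V)/((2*V)) = (211 + V)*(1/(2*V)) = (211 + V)/(2*V))
N = 4*I*sqrt(93131) (N = sqrt(-13896 - 122*110**2) = sqrt(-13896 - 122*12100) = sqrt(-13896 - 1476200) = sqrt(-1490096) = 4*I*sqrt(93131) ≈ 1220.7*I)
p(y(-6 + 8)) - N = (211 + (-6 + 8))/(2*(-6 + 8)) - 4*I*sqrt(93131) = (1/2)*(211 + 2)/2 - 4*I*sqrt(93131) = (1/2)*(1/2)*213 - 4*I*sqrt(93131) = 213/4 - 4*I*sqrt(93131)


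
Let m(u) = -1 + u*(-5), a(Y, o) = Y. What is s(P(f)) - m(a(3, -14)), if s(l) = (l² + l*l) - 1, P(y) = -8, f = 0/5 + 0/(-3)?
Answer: 143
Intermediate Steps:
f = 0 (f = 0*(⅕) + 0*(-⅓) = 0 + 0 = 0)
s(l) = -1 + 2*l² (s(l) = (l² + l²) - 1 = 2*l² - 1 = -1 + 2*l²)
m(u) = -1 - 5*u
s(P(f)) - m(a(3, -14)) = (-1 + 2*(-8)²) - (-1 - 5*3) = (-1 + 2*64) - (-1 - 15) = (-1 + 128) - 1*(-16) = 127 + 16 = 143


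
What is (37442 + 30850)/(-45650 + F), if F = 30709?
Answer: -68292/14941 ≈ -4.5708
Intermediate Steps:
(37442 + 30850)/(-45650 + F) = (37442 + 30850)/(-45650 + 30709) = 68292/(-14941) = 68292*(-1/14941) = -68292/14941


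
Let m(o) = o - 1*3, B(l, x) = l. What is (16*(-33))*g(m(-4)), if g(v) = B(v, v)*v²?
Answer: 181104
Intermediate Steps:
m(o) = -3 + o (m(o) = o - 3 = -3 + o)
g(v) = v³ (g(v) = v*v² = v³)
(16*(-33))*g(m(-4)) = (16*(-33))*(-3 - 4)³ = -528*(-7)³ = -528*(-343) = 181104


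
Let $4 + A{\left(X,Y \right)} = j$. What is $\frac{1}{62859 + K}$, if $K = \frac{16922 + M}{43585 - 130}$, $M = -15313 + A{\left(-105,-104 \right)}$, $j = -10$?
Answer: $\frac{8691}{546307888} \approx 1.5909 \cdot 10^{-5}$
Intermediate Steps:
$A{\left(X,Y \right)} = -14$ ($A{\left(X,Y \right)} = -4 - 10 = -14$)
$M = -15327$ ($M = -15313 - 14 = -15327$)
$K = \frac{319}{8691}$ ($K = \frac{16922 - 15327}{43585 - 130} = \frac{1595}{43585 + \left(-21160 + 21030\right)} = \frac{1595}{43585 - 130} = \frac{1595}{43455} = 1595 \cdot \frac{1}{43455} = \frac{319}{8691} \approx 0.036705$)
$\frac{1}{62859 + K} = \frac{1}{62859 + \frac{319}{8691}} = \frac{1}{\frac{546307888}{8691}} = \frac{8691}{546307888}$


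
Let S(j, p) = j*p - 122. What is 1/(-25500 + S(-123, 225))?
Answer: -1/53297 ≈ -1.8763e-5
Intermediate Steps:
S(j, p) = -122 + j*p
1/(-25500 + S(-123, 225)) = 1/(-25500 + (-122 - 123*225)) = 1/(-25500 + (-122 - 27675)) = 1/(-25500 - 27797) = 1/(-53297) = -1/53297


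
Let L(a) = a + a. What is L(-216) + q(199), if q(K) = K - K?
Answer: -432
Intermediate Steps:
q(K) = 0
L(a) = 2*a
L(-216) + q(199) = 2*(-216) + 0 = -432 + 0 = -432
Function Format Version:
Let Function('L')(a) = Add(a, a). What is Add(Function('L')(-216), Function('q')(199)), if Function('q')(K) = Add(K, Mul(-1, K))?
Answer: -432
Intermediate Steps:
Function('q')(K) = 0
Function('L')(a) = Mul(2, a)
Add(Function('L')(-216), Function('q')(199)) = Add(Mul(2, -216), 0) = Add(-432, 0) = -432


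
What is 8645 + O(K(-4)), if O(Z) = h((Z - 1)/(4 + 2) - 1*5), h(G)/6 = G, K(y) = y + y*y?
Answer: 8626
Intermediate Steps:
K(y) = y + y²
h(G) = 6*G
O(Z) = -31 + Z (O(Z) = 6*((Z - 1)/(4 + 2) - 1*5) = 6*((-1 + Z)/6 - 5) = 6*((-1 + Z)*(⅙) - 5) = 6*((-⅙ + Z/6) - 5) = 6*(-31/6 + Z/6) = -31 + Z)
8645 + O(K(-4)) = 8645 + (-31 - 4*(1 - 4)) = 8645 + (-31 - 4*(-3)) = 8645 + (-31 + 12) = 8645 - 19 = 8626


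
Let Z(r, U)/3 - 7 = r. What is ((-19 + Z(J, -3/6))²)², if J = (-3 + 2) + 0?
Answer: 1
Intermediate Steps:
J = -1 (J = -1 + 0 = -1)
Z(r, U) = 21 + 3*r
((-19 + Z(J, -3/6))²)² = ((-19 + (21 + 3*(-1)))²)² = ((-19 + (21 - 3))²)² = ((-19 + 18)²)² = ((-1)²)² = 1² = 1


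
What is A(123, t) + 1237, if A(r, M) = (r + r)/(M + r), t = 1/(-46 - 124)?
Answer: 25906253/20909 ≈ 1239.0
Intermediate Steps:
t = -1/170 (t = 1/(-170) = -1/170 ≈ -0.0058824)
A(r, M) = 2*r/(M + r) (A(r, M) = (2*r)/(M + r) = 2*r/(M + r))
A(123, t) + 1237 = 2*123/(-1/170 + 123) + 1237 = 2*123/(20909/170) + 1237 = 2*123*(170/20909) + 1237 = 41820/20909 + 1237 = 25906253/20909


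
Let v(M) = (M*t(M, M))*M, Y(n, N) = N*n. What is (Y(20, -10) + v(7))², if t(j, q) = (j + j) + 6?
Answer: 608400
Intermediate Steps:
t(j, q) = 6 + 2*j (t(j, q) = 2*j + 6 = 6 + 2*j)
v(M) = M²*(6 + 2*M) (v(M) = (M*(6 + 2*M))*M = M²*(6 + 2*M))
(Y(20, -10) + v(7))² = (-10*20 + 2*7²*(3 + 7))² = (-200 + 2*49*10)² = (-200 + 980)² = 780² = 608400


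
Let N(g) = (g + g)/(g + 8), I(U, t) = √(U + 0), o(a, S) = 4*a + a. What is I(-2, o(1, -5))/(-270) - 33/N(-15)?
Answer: -77/10 - I*√2/270 ≈ -7.7 - 0.0052378*I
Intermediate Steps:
o(a, S) = 5*a
I(U, t) = √U
N(g) = 2*g/(8 + g) (N(g) = (2*g)/(8 + g) = 2*g/(8 + g))
I(-2, o(1, -5))/(-270) - 33/N(-15) = √(-2)/(-270) - 33/(2*(-15)/(8 - 15)) = (I*√2)*(-1/270) - 33/(2*(-15)/(-7)) = -I*√2/270 - 33/(2*(-15)*(-⅐)) = -I*√2/270 - 33/30/7 = -I*√2/270 - 33*7/30 = -I*√2/270 - 77/10 = -77/10 - I*√2/270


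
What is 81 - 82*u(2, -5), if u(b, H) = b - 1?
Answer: -1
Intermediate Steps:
u(b, H) = -1 + b
81 - 82*u(2, -5) = 81 - 82*(-1 + 2) = 81 - 82*1 = 81 - 82 = -1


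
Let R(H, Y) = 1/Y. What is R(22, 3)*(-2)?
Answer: -2/3 ≈ -0.66667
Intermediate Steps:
R(22, 3)*(-2) = -2/3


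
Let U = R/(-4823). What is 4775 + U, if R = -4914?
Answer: 253129/53 ≈ 4776.0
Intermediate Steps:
U = 54/53 (U = -4914/(-4823) = -4914*(-1/4823) = 54/53 ≈ 1.0189)
4775 + U = 4775 + 54/53 = 253129/53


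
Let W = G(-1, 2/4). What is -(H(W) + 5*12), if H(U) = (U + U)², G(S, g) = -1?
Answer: -64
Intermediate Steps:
W = -1
H(U) = 4*U² (H(U) = (2*U)² = 4*U²)
-(H(W) + 5*12) = -(4*(-1)² + 5*12) = -(4*1 + 60) = -(4 + 60) = -1*64 = -64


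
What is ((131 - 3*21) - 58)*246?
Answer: 2460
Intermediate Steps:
((131 - 3*21) - 58)*246 = ((131 - 63) - 58)*246 = (68 - 58)*246 = 10*246 = 2460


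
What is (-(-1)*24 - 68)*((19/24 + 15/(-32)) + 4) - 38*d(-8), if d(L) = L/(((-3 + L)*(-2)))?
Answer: -46567/264 ≈ -176.39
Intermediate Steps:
d(L) = L/(6 - 2*L)
(-(-1)*24 - 68)*((19/24 + 15/(-32)) + 4) - 38*d(-8) = (-(-1)*24 - 68)*((19/24 + 15/(-32)) + 4) - (-38)*(-8)/(-6 + 2*(-8)) = (-1*(-24) - 68)*((19*(1/24) + 15*(-1/32)) + 4) - (-38)*(-8)/(-6 - 16) = (24 - 68)*((19/24 - 15/32) + 4) - (-38)*(-8)/(-22) = -44*(31/96 + 4) - (-38)*(-8)*(-1)/22 = -44*415/96 - 38*(-4/11) = -4565/24 + 152/11 = -46567/264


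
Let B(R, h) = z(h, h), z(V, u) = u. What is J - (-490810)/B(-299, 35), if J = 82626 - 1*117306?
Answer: -144598/7 ≈ -20657.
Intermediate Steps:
B(R, h) = h
J = -34680 (J = 82626 - 117306 = -34680)
J - (-490810)/B(-299, 35) = -34680 - (-490810)/35 = -34680 - 1*(-98162/7) = -34680 + 98162/7 = -144598/7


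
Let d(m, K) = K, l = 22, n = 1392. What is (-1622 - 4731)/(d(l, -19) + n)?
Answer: -6353/1373 ≈ -4.6271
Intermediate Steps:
(-1622 - 4731)/(d(l, -19) + n) = (-1622 - 4731)/(-19 + 1392) = -6353/1373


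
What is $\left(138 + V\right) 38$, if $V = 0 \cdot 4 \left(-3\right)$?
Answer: $5244$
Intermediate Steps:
$V = 0$ ($V = 0 \left(-3\right) = 0$)
$\left(138 + V\right) 38 = \left(138 + 0\right) 38 = 138 \cdot 38 = 5244$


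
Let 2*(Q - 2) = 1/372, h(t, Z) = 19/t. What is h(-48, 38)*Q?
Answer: -28291/35712 ≈ -0.79220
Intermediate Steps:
Q = 1489/744 (Q = 2 + (½)/372 = 2 + (½)*(1/372) = 2 + 1/744 = 1489/744 ≈ 2.0013)
h(-48, 38)*Q = (19/(-48))*(1489/744) = (19*(-1/48))*(1489/744) = -19/48*1489/744 = -28291/35712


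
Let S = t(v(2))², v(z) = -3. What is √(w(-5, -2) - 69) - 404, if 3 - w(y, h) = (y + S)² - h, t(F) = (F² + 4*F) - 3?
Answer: -404 + 7*I*√21 ≈ -404.0 + 32.078*I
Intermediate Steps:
t(F) = -3 + F² + 4*F
S = 36 (S = (-3 + (-3)² + 4*(-3))² = (-3 + 9 - 12)² = (-6)² = 36)
w(y, h) = 3 + h - (36 + y)² (w(y, h) = 3 - ((y + 36)² - h) = 3 - ((36 + y)² - h) = 3 + (h - (36 + y)²) = 3 + h - (36 + y)²)
√(w(-5, -2) - 69) - 404 = √((3 - 2 - (36 - 5)²) - 69) - 404 = √((3 - 2 - 1*31²) - 69) - 404 = √((3 - 2 - 1*961) - 69) - 404 = √((3 - 2 - 961) - 69) - 404 = √(-960 - 69) - 404 = √(-1029) - 404 = 7*I*√21 - 404 = -404 + 7*I*√21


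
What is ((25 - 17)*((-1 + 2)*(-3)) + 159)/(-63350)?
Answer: -27/12670 ≈ -0.0021310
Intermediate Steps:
((25 - 17)*((-1 + 2)*(-3)) + 159)/(-63350) = (8*(1*(-3)) + 159)*(-1/63350) = (8*(-3) + 159)*(-1/63350) = (-24 + 159)*(-1/63350) = 135*(-1/63350) = -27/12670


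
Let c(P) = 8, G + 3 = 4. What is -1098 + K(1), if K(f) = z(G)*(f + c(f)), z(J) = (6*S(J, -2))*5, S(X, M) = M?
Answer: -1638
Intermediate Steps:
G = 1 (G = -3 + 4 = 1)
z(J) = -60 (z(J) = (6*(-2))*5 = -12*5 = -60)
K(f) = -480 - 60*f (K(f) = -60*(f + 8) = -60*(8 + f) = -480 - 60*f)
-1098 + K(1) = -1098 + (-480 - 60*1) = -1098 + (-480 - 60) = -1098 - 540 = -1638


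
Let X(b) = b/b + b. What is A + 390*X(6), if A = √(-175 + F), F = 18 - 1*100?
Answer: 2730 + I*√257 ≈ 2730.0 + 16.031*I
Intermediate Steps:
F = -82 (F = 18 - 100 = -82)
X(b) = 1 + b
A = I*√257 (A = √(-175 - 82) = √(-257) = I*√257 ≈ 16.031*I)
A + 390*X(6) = I*√257 + 390*(1 + 6) = I*√257 + 390*7 = I*√257 + 2730 = 2730 + I*√257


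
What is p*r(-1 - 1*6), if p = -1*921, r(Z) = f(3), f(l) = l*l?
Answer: -8289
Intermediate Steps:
f(l) = l**2
r(Z) = 9 (r(Z) = 3**2 = 9)
p = -921
p*r(-1 - 1*6) = -921*9 = -8289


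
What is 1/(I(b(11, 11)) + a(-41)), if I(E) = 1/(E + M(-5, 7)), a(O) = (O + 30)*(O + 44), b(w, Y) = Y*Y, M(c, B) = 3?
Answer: -124/4091 ≈ -0.030310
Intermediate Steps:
b(w, Y) = Y²
a(O) = (30 + O)*(44 + O)
I(E) = 1/(3 + E) (I(E) = 1/(E + 3) = 1/(3 + E))
1/(I(b(11, 11)) + a(-41)) = 1/(1/(3 + 11²) + (1320 + (-41)² + 74*(-41))) = 1/(1/(3 + 121) + (1320 + 1681 - 3034)) = 1/(1/124 - 33) = 1/(-4091/124) = -124/4091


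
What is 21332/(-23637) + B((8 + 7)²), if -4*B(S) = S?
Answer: -5403653/94548 ≈ -57.152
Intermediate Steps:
B(S) = -S/4
21332/(-23637) + B((8 + 7)²) = 21332/(-23637) - (8 + 7)²/4 = 21332*(-1/23637) - ¼*15² = -21332/23637 - ¼*225 = -21332/23637 - 225/4 = -5403653/94548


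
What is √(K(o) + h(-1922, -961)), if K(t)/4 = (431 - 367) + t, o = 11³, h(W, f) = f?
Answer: √4619 ≈ 67.963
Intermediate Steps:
o = 1331
K(t) = 256 + 4*t (K(t) = 4*((431 - 367) + t) = 4*(64 + t) = 256 + 4*t)
√(K(o) + h(-1922, -961)) = √((256 + 4*1331) - 961) = √((256 + 5324) - 961) = √(5580 - 961) = √4619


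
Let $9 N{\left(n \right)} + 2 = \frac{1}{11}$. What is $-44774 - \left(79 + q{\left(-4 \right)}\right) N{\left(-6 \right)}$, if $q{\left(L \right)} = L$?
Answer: $- \frac{492339}{11} \approx -44758.0$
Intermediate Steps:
$N{\left(n \right)} = - \frac{7}{33}$ ($N{\left(n \right)} = - \frac{2}{9} + \frac{1}{9 \cdot 11} = - \frac{2}{9} + \frac{1}{9} \cdot \frac{1}{11} = - \frac{2}{9} + \frac{1}{99} = - \frac{7}{33}$)
$-44774 - \left(79 + q{\left(-4 \right)}\right) N{\left(-6 \right)} = -44774 - \left(79 - 4\right) \left(- \frac{7}{33}\right) = -44774 - 75 \left(- \frac{7}{33}\right) = -44774 - - \frac{175}{11} = -44774 + \frac{175}{11} = - \frac{492339}{11}$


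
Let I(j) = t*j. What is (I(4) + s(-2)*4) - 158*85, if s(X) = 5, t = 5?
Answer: -13390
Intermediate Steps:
I(j) = 5*j
(I(4) + s(-2)*4) - 158*85 = (5*4 + 5*4) - 158*85 = (20 + 20) - 13430 = 40 - 13430 = -13390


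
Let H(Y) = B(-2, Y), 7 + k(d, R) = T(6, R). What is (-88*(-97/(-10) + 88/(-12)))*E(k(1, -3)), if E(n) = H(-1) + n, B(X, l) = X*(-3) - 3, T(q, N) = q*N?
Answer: 68728/15 ≈ 4581.9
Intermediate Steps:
T(q, N) = N*q
B(X, l) = -3 - 3*X (B(X, l) = -3*X - 3 = -3 - 3*X)
k(d, R) = -7 + 6*R (k(d, R) = -7 + R*6 = -7 + 6*R)
H(Y) = 3 (H(Y) = -3 - 3*(-2) = -3 + 6 = 3)
E(n) = 3 + n
(-88*(-97/(-10) + 88/(-12)))*E(k(1, -3)) = (-88*(-97/(-10) + 88/(-12)))*(3 + (-7 + 6*(-3))) = (-88*(-97*(-1/10) + 88*(-1/12)))*(3 + (-7 - 18)) = (-88*(97/10 - 22/3))*(3 - 25) = -88*71/30*(-22) = -3124/15*(-22) = 68728/15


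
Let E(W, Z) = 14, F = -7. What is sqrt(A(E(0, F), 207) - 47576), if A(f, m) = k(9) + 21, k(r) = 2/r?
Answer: I*sqrt(427993)/3 ≈ 218.07*I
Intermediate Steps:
A(f, m) = 191/9 (A(f, m) = 2/9 + 21 = 191/9)
sqrt(A(E(0, F), 207) - 47576) = sqrt(191/9 - 47576) = sqrt(-427993/9) = I*sqrt(427993)/3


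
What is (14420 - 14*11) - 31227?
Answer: -16961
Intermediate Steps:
(14420 - 14*11) - 31227 = (14420 - 154) - 31227 = 14266 - 31227 = -16961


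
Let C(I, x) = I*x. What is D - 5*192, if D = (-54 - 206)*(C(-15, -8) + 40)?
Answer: -42560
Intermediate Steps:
D = -41600 (D = (-54 - 206)*(-15*(-8) + 40) = -260*(120 + 40) = -260*160 = -41600)
D - 5*192 = -41600 - 5*192 = -41600 - 960 = -42560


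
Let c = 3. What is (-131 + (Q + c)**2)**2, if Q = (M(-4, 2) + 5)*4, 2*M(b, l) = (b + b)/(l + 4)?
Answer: 6461764/81 ≈ 79775.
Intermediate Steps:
M(b, l) = b/(4 + l) (M(b, l) = ((b + b)/(l + 4))/2 = ((2*b)/(4 + l))/2 = (2*b/(4 + l))/2 = b/(4 + l))
Q = 52/3 (Q = (-4/(4 + 2) + 5)*4 = (-4/6 + 5)*4 = (-4*1/6 + 5)*4 = (-2/3 + 5)*4 = (13/3)*4 = 52/3 ≈ 17.333)
(-131 + (Q + c)**2)**2 = (-131 + (52/3 + 3)**2)**2 = (-131 + (61/3)**2)**2 = (-131 + 3721/9)**2 = (2542/9)**2 = 6461764/81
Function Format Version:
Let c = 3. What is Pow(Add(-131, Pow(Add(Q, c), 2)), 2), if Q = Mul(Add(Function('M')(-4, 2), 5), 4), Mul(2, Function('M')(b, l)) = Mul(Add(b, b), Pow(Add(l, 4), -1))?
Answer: Rational(6461764, 81) ≈ 79775.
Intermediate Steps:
Function('M')(b, l) = Mul(b, Pow(Add(4, l), -1)) (Function('M')(b, l) = Mul(Rational(1, 2), Mul(Add(b, b), Pow(Add(l, 4), -1))) = Mul(Rational(1, 2), Mul(Mul(2, b), Pow(Add(4, l), -1))) = Mul(Rational(1, 2), Mul(2, b, Pow(Add(4, l), -1))) = Mul(b, Pow(Add(4, l), -1)))
Q = Rational(52, 3) (Q = Mul(Add(Mul(-4, Pow(Add(4, 2), -1)), 5), 4) = Mul(Add(Mul(-4, Pow(6, -1)), 5), 4) = Mul(Add(Mul(-4, Rational(1, 6)), 5), 4) = Mul(Add(Rational(-2, 3), 5), 4) = Mul(Rational(13, 3), 4) = Rational(52, 3) ≈ 17.333)
Pow(Add(-131, Pow(Add(Q, c), 2)), 2) = Pow(Add(-131, Pow(Add(Rational(52, 3), 3), 2)), 2) = Pow(Add(-131, Pow(Rational(61, 3), 2)), 2) = Pow(Add(-131, Rational(3721, 9)), 2) = Pow(Rational(2542, 9), 2) = Rational(6461764, 81)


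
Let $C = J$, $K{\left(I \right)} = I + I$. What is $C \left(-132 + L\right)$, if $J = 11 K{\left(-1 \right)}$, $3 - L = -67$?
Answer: $1364$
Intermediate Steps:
$K{\left(I \right)} = 2 I$
$L = 70$ ($L = 3 - -67 = 3 + 67 = 70$)
$J = -22$ ($J = 11 \cdot 2 \left(-1\right) = 11 \left(-2\right) = -22$)
$C = -22$
$C \left(-132 + L\right) = - 22 \left(-132 + 70\right) = \left(-22\right) \left(-62\right) = 1364$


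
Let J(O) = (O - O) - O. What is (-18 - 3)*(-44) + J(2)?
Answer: 922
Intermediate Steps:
J(O) = -O (J(O) = 0 - O = -O)
(-18 - 3)*(-44) + J(2) = (-18 - 3)*(-44) - 1*2 = -21*(-44) - 2 = 924 - 2 = 922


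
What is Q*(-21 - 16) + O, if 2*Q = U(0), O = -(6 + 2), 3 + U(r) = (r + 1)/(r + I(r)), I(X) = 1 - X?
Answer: 29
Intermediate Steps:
U(r) = -2 + r (U(r) = -3 + (r + 1)/(r + (1 - r)) = -3 + (1 + r)/1 = -3 + (1 + r)*1 = -3 + (1 + r) = -2 + r)
O = -8 (O = -1*8 = -8)
Q = -1 (Q = (-2 + 0)/2 = (½)*(-2) = -1)
Q*(-21 - 16) + O = -(-21 - 16) - 8 = -1*(-37) - 8 = 37 - 8 = 29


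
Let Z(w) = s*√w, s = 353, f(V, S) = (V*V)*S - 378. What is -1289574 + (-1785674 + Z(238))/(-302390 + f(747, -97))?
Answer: -70191048077260/54429641 - 353*√238/54429641 ≈ -1.2896e+6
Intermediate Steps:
f(V, S) = -378 + S*V² (f(V, S) = V²*S - 378 = S*V² - 378 = -378 + S*V²)
Z(w) = 353*√w
-1289574 + (-1785674 + Z(238))/(-302390 + f(747, -97)) = -1289574 + (-1785674 + 353*√238)/(-302390 + (-378 - 97*747²)) = -1289574 + (-1785674 + 353*√238)/(-302390 + (-378 - 97*558009)) = -1289574 + (-1785674 + 353*√238)/(-302390 + (-378 - 54126873)) = -1289574 + (-1785674 + 353*√238)/(-302390 - 54127251) = -1289574 + (-1785674 + 353*√238)/(-54429641) = -1289574 + (-1785674 + 353*√238)*(-1/54429641) = -1289574 + (1785674/54429641 - 353*√238/54429641) = -70191048077260/54429641 - 353*√238/54429641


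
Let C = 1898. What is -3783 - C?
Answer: -5681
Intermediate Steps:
-3783 - C = -3783 - 1*1898 = -3783 - 1898 = -5681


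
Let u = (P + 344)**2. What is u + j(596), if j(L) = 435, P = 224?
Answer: 323059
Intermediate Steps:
u = 322624 (u = (224 + 344)**2 = 568**2 = 322624)
u + j(596) = 322624 + 435 = 323059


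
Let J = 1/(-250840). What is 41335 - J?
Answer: 10368471401/250840 ≈ 41335.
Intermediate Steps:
J = -1/250840 ≈ -3.9866e-6
41335 - J = 41335 - 1*(-1/250840) = 41335 + 1/250840 = 10368471401/250840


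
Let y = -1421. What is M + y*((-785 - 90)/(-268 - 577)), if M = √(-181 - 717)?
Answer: -248675/169 + I*√898 ≈ -1471.4 + 29.967*I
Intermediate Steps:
M = I*√898 (M = √(-898) = I*√898 ≈ 29.967*I)
M + y*((-785 - 90)/(-268 - 577)) = I*√898 - 1421*(-785 - 90)/(-268 - 577) = I*√898 - (-1243375)/(-845) = I*√898 - (-1243375)*(-1)/845 = I*√898 - 1421*175/169 = I*√898 - 248675/169 = -248675/169 + I*√898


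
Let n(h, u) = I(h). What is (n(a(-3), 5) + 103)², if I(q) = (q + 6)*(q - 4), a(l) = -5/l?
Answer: 586756/81 ≈ 7243.9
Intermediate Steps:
I(q) = (-4 + q)*(6 + q) (I(q) = (6 + q)*(-4 + q) = (-4 + q)*(6 + q))
n(h, u) = -24 + h² + 2*h
(n(a(-3), 5) + 103)² = ((-24 + (-5/(-3))² + 2*(-5/(-3))) + 103)² = ((-24 + (-5*(-⅓))² + 2*(-5*(-⅓))) + 103)² = ((-24 + (5/3)² + 2*(5/3)) + 103)² = ((-24 + 25/9 + 10/3) + 103)² = (-161/9 + 103)² = (766/9)² = 586756/81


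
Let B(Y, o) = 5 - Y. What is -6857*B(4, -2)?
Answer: -6857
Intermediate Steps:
-6857*B(4, -2) = -6857*(5 - 1*4) = -6857*(5 - 4) = -6857*1 = -6857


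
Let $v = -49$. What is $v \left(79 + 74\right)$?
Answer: $-7497$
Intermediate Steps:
$v \left(79 + 74\right) = - 49 \left(79 + 74\right) = \left(-49\right) 153 = -7497$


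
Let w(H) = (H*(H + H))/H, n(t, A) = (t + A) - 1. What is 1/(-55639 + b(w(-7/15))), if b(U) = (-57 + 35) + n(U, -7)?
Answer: -15/835049 ≈ -1.7963e-5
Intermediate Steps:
n(t, A) = -1 + A + t (n(t, A) = (A + t) - 1 = -1 + A + t)
w(H) = 2*H (w(H) = (H*(2*H))/H = (2*H²)/H = 2*H)
b(U) = -30 + U (b(U) = (-57 + 35) + (-1 - 7 + U) = -22 + (-8 + U) = -30 + U)
1/(-55639 + b(w(-7/15))) = 1/(-55639 + (-30 + 2*(-7/15))) = 1/(-55639 + (-30 - 14/15)) = 1/(-55639 - 464/15) = 1/(-835049/15) = -15/835049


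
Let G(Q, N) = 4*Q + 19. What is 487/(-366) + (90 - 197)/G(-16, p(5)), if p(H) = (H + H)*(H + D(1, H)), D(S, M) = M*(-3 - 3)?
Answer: 5749/5490 ≈ 1.0472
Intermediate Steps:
D(S, M) = -6*M (D(S, M) = M*(-6) = -6*M)
p(H) = -10*H**2 (p(H) = (H + H)*(H - 6*H) = (2*H)*(-5*H) = -10*H**2)
G(Q, N) = 19 + 4*Q
487/(-366) + (90 - 197)/G(-16, p(5)) = 487/(-366) + (90 - 197)/(19 + 4*(-16)) = 487*(-1/366) - 107/(19 - 64) = -487/366 - 107/(-45) = -487/366 - 107*(-1/45) = -487/366 + 107/45 = 5749/5490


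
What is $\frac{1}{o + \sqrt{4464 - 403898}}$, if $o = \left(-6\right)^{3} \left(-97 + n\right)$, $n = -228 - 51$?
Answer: $\frac{40608}{3298219045} - \frac{i \sqrt{399434}}{6596438090} \approx 1.2312 \cdot 10^{-5} - 9.581 \cdot 10^{-8} i$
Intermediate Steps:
$n = -279$
$o = 81216$ ($o = \left(-6\right)^{3} \left(-97 - 279\right) = \left(-216\right) \left(-376\right) = 81216$)
$\frac{1}{o + \sqrt{4464 - 403898}} = \frac{1}{81216 + \sqrt{4464 - 403898}} = \frac{1}{81216 + \sqrt{-399434}} = \frac{1}{81216 + i \sqrt{399434}}$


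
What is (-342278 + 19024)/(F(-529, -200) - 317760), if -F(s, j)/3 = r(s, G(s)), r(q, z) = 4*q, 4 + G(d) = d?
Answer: 161627/155706 ≈ 1.0380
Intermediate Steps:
G(d) = -4 + d
F(s, j) = -12*s
(-342278 + 19024)/(F(-529, -200) - 317760) = (-342278 + 19024)/(-12*(-529) - 317760) = -323254/(6348 - 317760) = -323254/(-311412) = -323254*(-1/311412) = 161627/155706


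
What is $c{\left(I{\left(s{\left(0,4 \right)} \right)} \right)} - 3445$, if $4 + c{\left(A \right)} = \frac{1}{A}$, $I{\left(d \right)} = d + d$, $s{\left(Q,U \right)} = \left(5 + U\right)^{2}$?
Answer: $- \frac{558737}{162} \approx -3449.0$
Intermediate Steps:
$I{\left(d \right)} = 2 d$
$c{\left(A \right)} = -4 + \frac{1}{A}$
$c{\left(I{\left(s{\left(0,4 \right)} \right)} \right)} - 3445 = \left(-4 + \frac{1}{2 \left(5 + 4\right)^{2}}\right) - 3445 = \left(-4 + \frac{1}{2 \cdot 9^{2}}\right) - 3445 = \left(-4 + \frac{1}{2 \cdot 81}\right) - 3445 = \left(-4 + \frac{1}{162}\right) - 3445 = - \frac{647}{162} - 3445 = - \frac{558737}{162}$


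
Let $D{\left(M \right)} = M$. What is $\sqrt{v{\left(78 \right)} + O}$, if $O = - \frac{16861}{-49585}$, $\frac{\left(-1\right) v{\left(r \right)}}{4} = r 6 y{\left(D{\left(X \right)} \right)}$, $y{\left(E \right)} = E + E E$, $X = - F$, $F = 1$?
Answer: $\frac{\sqrt{836052685}}{49585} \approx 0.58313$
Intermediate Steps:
$X = -1$ ($X = \left(-1\right) 1 = -1$)
$y{\left(E \right)} = E + E^{2}$
$v{\left(r \right)} = 0$ ($v{\left(r \right)} = - 4 r 6 \left(- (1 - 1)\right) = - 4 \cdot 6 r \left(\left(-1\right) 0\right) = - 4 \cdot 6 r 0 = \left(-4\right) 0 = 0$)
$O = \frac{16861}{49585}$ ($O = \left(-16861\right) \left(- \frac{1}{49585}\right) = \frac{16861}{49585} \approx 0.34004$)
$\sqrt{v{\left(78 \right)} + O} = \sqrt{0 + \frac{16861}{49585}} = \sqrt{\frac{16861}{49585}} = \frac{\sqrt{836052685}}{49585}$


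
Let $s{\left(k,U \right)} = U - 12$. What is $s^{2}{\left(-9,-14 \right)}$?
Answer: $676$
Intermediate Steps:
$s{\left(k,U \right)} = -12 + U$ ($s{\left(k,U \right)} = U - 12 = -12 + U$)
$s^{2}{\left(-9,-14 \right)} = \left(-12 - 14\right)^{2} = \left(-26\right)^{2} = 676$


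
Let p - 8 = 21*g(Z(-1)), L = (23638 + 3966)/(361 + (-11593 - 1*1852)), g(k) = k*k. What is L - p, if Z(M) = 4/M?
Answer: -1132125/3271 ≈ -346.11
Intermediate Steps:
g(k) = k²
L = -6901/3271 (L = 27604/(361 + (-11593 - 1852)) = 27604/(361 - 13445) = 27604/(-13084) = 27604*(-1/13084) = -6901/3271 ≈ -2.1098)
p = 344 (p = 8 + 21*(4/(-1))² = 8 + 21*(4*(-1))² = 8 + 21*(-4)² = 8 + 21*16 = 8 + 336 = 344)
L - p = -6901/3271 - 1*344 = -6901/3271 - 344 = -1132125/3271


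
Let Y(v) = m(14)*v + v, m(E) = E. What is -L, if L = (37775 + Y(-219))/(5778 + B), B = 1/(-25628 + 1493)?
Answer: -832416150/139452029 ≈ -5.9692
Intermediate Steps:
B = -1/24135 (B = 1/(-24135) = -1/24135 ≈ -4.1434e-5)
Y(v) = 15*v (Y(v) = 14*v + v = 15*v)
L = 832416150/139452029 (L = (37775 + 15*(-219))/(5778 - 1/24135) = (37775 - 3285)/(139452029/24135) = 34490*(24135/139452029) = 832416150/139452029 ≈ 5.9692)
-L = -1*832416150/139452029 = -832416150/139452029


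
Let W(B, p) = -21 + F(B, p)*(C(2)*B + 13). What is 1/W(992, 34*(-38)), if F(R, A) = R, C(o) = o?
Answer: 1/1981003 ≈ 5.0480e-7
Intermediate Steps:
W(B, p) = -21 + B*(13 + 2*B) (W(B, p) = -21 + B*(2*B + 13) = -21 + B*(13 + 2*B))
1/W(992, 34*(-38)) = 1/(-21 + 2*992² + 13*992) = 1/(-21 + 2*984064 + 12896) = 1/(-21 + 1968128 + 12896) = 1/1981003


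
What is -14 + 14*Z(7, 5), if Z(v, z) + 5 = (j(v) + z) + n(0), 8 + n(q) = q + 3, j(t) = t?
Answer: 14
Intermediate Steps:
n(q) = -5 + q (n(q) = -8 + (q + 3) = -8 + (3 + q) = -5 + q)
Z(v, z) = -10 + v + z (Z(v, z) = -5 + ((v + z) + (-5 + 0)) = -5 + ((v + z) - 5) = -5 + (-5 + v + z) = -10 + v + z)
-14 + 14*Z(7, 5) = -14 + 14*(-10 + 7 + 5) = -14 + 14*2 = -14 + 28 = 14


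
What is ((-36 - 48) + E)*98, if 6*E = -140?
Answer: -31556/3 ≈ -10519.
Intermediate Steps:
E = -70/3 (E = (⅙)*(-140) = -70/3 ≈ -23.333)
((-36 - 48) + E)*98 = ((-36 - 48) - 70/3)*98 = (-84 - 70/3)*98 = -322/3*98 = -31556/3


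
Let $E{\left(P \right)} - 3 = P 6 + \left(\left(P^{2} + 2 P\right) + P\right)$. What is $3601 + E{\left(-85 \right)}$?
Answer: $10064$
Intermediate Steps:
$E{\left(P \right)} = 3 + P^{2} + 9 P$ ($E{\left(P \right)} = 3 + \left(P 6 + \left(\left(P^{2} + 2 P\right) + P\right)\right) = 3 + \left(6 P + \left(P^{2} + 3 P\right)\right) = 3 + \left(P^{2} + 9 P\right) = 3 + P^{2} + 9 P$)
$3601 + E{\left(-85 \right)} = 3601 + \left(3 + \left(-85\right)^{2} + 9 \left(-85\right)\right) = 3601 + \left(3 + 7225 - 765\right) = 3601 + 6463 = 10064$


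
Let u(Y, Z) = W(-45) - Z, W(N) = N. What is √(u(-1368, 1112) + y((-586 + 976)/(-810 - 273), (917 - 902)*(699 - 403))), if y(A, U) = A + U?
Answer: √1185033/19 ≈ 57.294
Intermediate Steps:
u(Y, Z) = -45 - Z
√(u(-1368, 1112) + y((-586 + 976)/(-810 - 273), (917 - 902)*(699 - 403))) = √((-45 - 1*1112) + ((-586 + 976)/(-810 - 273) + (917 - 902)*(699 - 403))) = √((-45 - 1112) + (390/(-1083) + 15*296)) = √(-1157 + (390*(-1/1083) + 4440)) = √(-1157 + (-130/361 + 4440)) = √(-1157 + 1602710/361) = √(1185033/361) = √1185033/19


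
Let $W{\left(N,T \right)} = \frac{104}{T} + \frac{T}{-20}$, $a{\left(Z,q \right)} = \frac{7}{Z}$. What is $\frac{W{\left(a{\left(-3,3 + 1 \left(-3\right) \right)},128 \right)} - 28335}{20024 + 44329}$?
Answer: $- \frac{755749}{1716080} \approx -0.44039$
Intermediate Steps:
$W{\left(N,T \right)} = \frac{104}{T} - \frac{T}{20}$ ($W{\left(N,T \right)} = \frac{104}{T} + T \left(- \frac{1}{20}\right) = \frac{104}{T} - \frac{T}{20}$)
$\frac{W{\left(a{\left(-3,3 + 1 \left(-3\right) \right)},128 \right)} - 28335}{20024 + 44329} = \frac{\left(\frac{104}{128} - \frac{32}{5}\right) - 28335}{20024 + 44329} = \frac{\left(104 \cdot \frac{1}{128} - \frac{32}{5}\right) - 28335}{64353} = \left(\left(\frac{13}{16} - \frac{32}{5}\right) - 28335\right) \frac{1}{64353} = \left(- \frac{447}{80} - 28335\right) \frac{1}{64353} = \left(- \frac{2267247}{80}\right) \frac{1}{64353} = - \frac{755749}{1716080}$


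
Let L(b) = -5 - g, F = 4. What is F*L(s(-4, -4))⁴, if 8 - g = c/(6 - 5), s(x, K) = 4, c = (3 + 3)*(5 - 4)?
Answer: 9604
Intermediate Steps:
c = 6 (c = 6*1 = 6)
g = 2 (g = 8 - 6/(6 - 5) = 8 - 6/1 = 8 - 6 = 2)
L(b) = -7 (L(b) = -5 - 1*2 = -5 - 2 = -7)
F*L(s(-4, -4))⁴ = 4*(-7)⁴ = 4*2401 = 9604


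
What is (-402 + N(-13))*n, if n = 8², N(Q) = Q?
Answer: -26560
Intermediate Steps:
n = 64
(-402 + N(-13))*n = (-402 - 13)*64 = -415*64 = -26560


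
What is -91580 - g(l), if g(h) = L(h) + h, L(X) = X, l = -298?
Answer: -90984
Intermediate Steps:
g(h) = 2*h (g(h) = h + h = 2*h)
-91580 - g(l) = -91580 - 2*(-298) = -91580 - 1*(-596) = -91580 + 596 = -90984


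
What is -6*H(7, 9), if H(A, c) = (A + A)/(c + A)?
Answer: -21/4 ≈ -5.2500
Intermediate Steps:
H(A, c) = 2*A/(A + c) (H(A, c) = (2*A)/(A + c) = 2*A/(A + c))
-6*H(7, 9) = -12*7/(7 + 9) = -12*7/16 = -6*7/8 = -21/4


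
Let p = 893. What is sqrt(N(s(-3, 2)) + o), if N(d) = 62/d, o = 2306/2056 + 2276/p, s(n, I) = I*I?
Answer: sqrt(4038854758919)/459002 ≈ 4.3784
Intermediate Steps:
s(n, I) = I**2
o = 3369357/918004 (o = 2306/2056 + 2276/893 = 2306*(1/2056) + 2276*(1/893) = 1153/1028 + 2276/893 = 3369357/918004 ≈ 3.6703)
sqrt(N(s(-3, 2)) + o) = sqrt(62/(2**2) + 3369357/918004) = sqrt(62/4 + 3369357/918004) = sqrt(62*(1/4) + 3369357/918004) = sqrt(31/2 + 3369357/918004) = sqrt(17598419/918004) = sqrt(4038854758919)/459002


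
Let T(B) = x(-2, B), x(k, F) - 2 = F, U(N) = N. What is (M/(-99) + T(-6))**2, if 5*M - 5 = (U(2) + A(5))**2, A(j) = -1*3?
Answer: 438244/27225 ≈ 16.097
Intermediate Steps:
x(k, F) = 2 + F
T(B) = 2 + B
A(j) = -3
M = 6/5 (M = 1 + (2 - 3)**2/5 = 1 + (1/5)*(-1)**2 = 1 + (1/5)*1 = 1 + 1/5 = 6/5 ≈ 1.2000)
(M/(-99) + T(-6))**2 = ((6/5)/(-99) + (2 - 6))**2 = ((6/5)*(-1/99) - 4)**2 = (-2/165 - 4)**2 = (-662/165)**2 = 438244/27225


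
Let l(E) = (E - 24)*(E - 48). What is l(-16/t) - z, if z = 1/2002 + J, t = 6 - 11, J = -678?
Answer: 80572467/50050 ≈ 1609.8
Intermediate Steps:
t = -5
z = -1357355/2002 (z = 1/2002 - 678 = -1357355/2002 ≈ -678.00)
l(E) = (-48 + E)*(-24 + E) (l(E) = (-24 + E)*(-48 + E) = (-48 + E)*(-24 + E))
l(-16/t) - z = (1152 + (-16/(-5))² - (-1152)/(-5)) - 1*(-1357355/2002) = (1152 + (-16*(-⅕))² - (-1152)*(-1)/5) + 1357355/2002 = (1152 + (16/5)² - 72*16/5) + 1357355/2002 = (1152 + 256/25 - 1152/5) + 1357355/2002 = 23296/25 + 1357355/2002 = 80572467/50050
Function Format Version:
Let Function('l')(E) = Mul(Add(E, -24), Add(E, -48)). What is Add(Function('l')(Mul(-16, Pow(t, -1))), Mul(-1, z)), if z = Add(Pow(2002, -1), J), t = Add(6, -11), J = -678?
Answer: Rational(80572467, 50050) ≈ 1609.8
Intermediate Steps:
t = -5
z = Rational(-1357355, 2002) (z = Add(Pow(2002, -1), -678) = Add(Rational(1, 2002), -678) = Rational(-1357355, 2002) ≈ -678.00)
Function('l')(E) = Mul(Add(-48, E), Add(-24, E)) (Function('l')(E) = Mul(Add(-24, E), Add(-48, E)) = Mul(Add(-48, E), Add(-24, E)))
Add(Function('l')(Mul(-16, Pow(t, -1))), Mul(-1, z)) = Add(Add(1152, Pow(Mul(-16, Pow(-5, -1)), 2), Mul(-72, Mul(-16, Pow(-5, -1)))), Mul(-1, Rational(-1357355, 2002))) = Add(Add(1152, Pow(Mul(-16, Rational(-1, 5)), 2), Mul(-72, Mul(-16, Rational(-1, 5)))), Rational(1357355, 2002)) = Add(Add(1152, Pow(Rational(16, 5), 2), Mul(-72, Rational(16, 5))), Rational(1357355, 2002)) = Add(Add(1152, Rational(256, 25), Rational(-1152, 5)), Rational(1357355, 2002)) = Add(Rational(23296, 25), Rational(1357355, 2002)) = Rational(80572467, 50050)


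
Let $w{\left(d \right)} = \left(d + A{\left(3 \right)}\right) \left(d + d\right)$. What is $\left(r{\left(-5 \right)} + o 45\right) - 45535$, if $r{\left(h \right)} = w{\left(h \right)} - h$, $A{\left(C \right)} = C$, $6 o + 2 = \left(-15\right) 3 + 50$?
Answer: $- \frac{90975}{2} \approx -45488.0$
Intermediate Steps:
$o = \frac{1}{2}$ ($o = - \frac{1}{3} + \frac{\left(-15\right) 3 + 50}{6} = - \frac{1}{3} + \frac{-45 + 50}{6} = - \frac{1}{3} + \frac{1}{6} \cdot 5 = - \frac{1}{3} + \frac{5}{6} = \frac{1}{2} \approx 0.5$)
$w{\left(d \right)} = 2 d \left(3 + d\right)$ ($w{\left(d \right)} = \left(d + 3\right) \left(d + d\right) = \left(3 + d\right) 2 d = 2 d \left(3 + d\right)$)
$r{\left(h \right)} = - h + 2 h \left(3 + h\right)$ ($r{\left(h \right)} = 2 h \left(3 + h\right) - h = - h + 2 h \left(3 + h\right)$)
$\left(r{\left(-5 \right)} + o 45\right) - 45535 = \left(- 5 \left(5 + 2 \left(-5\right)\right) + \frac{1}{2} \cdot 45\right) - 45535 = \left(- 5 \left(5 - 10\right) + \frac{45}{2}\right) - 45535 = \left(\left(-5\right) \left(-5\right) + \frac{45}{2}\right) - 45535 = \left(25 + \frac{45}{2}\right) - 45535 = \frac{95}{2} - 45535 = - \frac{90975}{2}$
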